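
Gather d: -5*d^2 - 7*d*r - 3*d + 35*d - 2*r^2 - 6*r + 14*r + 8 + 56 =-5*d^2 + d*(32 - 7*r) - 2*r^2 + 8*r + 64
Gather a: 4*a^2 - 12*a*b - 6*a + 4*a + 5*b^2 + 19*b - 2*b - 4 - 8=4*a^2 + a*(-12*b - 2) + 5*b^2 + 17*b - 12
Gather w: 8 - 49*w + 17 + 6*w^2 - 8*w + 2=6*w^2 - 57*w + 27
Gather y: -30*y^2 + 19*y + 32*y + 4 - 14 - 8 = -30*y^2 + 51*y - 18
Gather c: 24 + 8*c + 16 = 8*c + 40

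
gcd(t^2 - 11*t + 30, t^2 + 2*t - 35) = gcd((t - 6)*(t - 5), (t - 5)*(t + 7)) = t - 5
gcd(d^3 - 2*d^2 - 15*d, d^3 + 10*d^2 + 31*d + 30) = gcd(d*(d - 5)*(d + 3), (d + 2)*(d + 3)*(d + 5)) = d + 3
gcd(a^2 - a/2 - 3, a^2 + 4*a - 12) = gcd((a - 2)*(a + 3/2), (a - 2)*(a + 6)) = a - 2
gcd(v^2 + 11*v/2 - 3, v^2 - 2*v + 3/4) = v - 1/2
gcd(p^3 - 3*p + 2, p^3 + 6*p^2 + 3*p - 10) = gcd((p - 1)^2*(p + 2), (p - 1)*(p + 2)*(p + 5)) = p^2 + p - 2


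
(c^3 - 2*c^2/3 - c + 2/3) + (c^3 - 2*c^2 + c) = 2*c^3 - 8*c^2/3 + 2/3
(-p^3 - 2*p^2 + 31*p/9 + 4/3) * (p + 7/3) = -p^4 - 13*p^3/3 - 11*p^2/9 + 253*p/27 + 28/9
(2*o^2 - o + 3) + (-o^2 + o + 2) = o^2 + 5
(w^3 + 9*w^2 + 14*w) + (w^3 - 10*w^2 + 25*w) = 2*w^3 - w^2 + 39*w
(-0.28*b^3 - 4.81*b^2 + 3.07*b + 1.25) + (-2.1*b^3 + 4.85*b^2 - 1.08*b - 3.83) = -2.38*b^3 + 0.04*b^2 + 1.99*b - 2.58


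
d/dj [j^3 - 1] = 3*j^2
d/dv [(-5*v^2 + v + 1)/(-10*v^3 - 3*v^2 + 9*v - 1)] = 2*(-25*v^4 + 10*v^3 - 6*v^2 + 8*v - 5)/(100*v^6 + 60*v^5 - 171*v^4 - 34*v^3 + 87*v^2 - 18*v + 1)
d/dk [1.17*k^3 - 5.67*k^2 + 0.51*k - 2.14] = 3.51*k^2 - 11.34*k + 0.51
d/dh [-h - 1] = -1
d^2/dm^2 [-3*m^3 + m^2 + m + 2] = 2 - 18*m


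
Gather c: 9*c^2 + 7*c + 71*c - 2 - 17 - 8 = 9*c^2 + 78*c - 27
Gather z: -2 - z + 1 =-z - 1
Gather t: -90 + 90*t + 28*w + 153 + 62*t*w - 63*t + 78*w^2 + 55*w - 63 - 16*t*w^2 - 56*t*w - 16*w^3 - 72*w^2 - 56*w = t*(-16*w^2 + 6*w + 27) - 16*w^3 + 6*w^2 + 27*w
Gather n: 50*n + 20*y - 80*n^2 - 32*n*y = -80*n^2 + n*(50 - 32*y) + 20*y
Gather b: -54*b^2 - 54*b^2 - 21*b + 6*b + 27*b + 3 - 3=-108*b^2 + 12*b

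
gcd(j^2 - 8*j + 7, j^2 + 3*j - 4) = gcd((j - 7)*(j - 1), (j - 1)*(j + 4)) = j - 1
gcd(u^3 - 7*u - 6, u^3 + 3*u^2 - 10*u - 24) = u^2 - u - 6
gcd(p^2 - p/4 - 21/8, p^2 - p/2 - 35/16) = p - 7/4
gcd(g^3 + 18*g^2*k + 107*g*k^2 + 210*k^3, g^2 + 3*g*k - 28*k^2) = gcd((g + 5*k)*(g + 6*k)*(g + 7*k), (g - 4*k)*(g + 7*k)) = g + 7*k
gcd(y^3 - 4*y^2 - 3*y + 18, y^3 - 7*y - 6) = y^2 - y - 6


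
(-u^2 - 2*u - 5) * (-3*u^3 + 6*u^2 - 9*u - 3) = 3*u^5 + 12*u^3 - 9*u^2 + 51*u + 15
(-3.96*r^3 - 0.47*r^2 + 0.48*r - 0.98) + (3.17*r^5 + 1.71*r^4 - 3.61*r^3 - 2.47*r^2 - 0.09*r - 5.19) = 3.17*r^5 + 1.71*r^4 - 7.57*r^3 - 2.94*r^2 + 0.39*r - 6.17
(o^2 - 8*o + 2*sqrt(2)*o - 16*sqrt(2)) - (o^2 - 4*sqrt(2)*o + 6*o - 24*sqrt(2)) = -14*o + 6*sqrt(2)*o + 8*sqrt(2)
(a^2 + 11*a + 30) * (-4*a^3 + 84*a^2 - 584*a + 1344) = -4*a^5 + 40*a^4 + 220*a^3 - 2560*a^2 - 2736*a + 40320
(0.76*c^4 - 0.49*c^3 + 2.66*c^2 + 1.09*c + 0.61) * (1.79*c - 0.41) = 1.3604*c^5 - 1.1887*c^4 + 4.9623*c^3 + 0.8605*c^2 + 0.645*c - 0.2501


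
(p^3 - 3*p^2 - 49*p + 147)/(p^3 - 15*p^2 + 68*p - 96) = (p^2 - 49)/(p^2 - 12*p + 32)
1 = 1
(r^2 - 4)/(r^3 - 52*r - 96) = (r - 2)/(r^2 - 2*r - 48)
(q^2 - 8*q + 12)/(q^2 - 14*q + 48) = (q - 2)/(q - 8)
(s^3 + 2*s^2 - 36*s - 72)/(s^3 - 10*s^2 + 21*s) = (s^3 + 2*s^2 - 36*s - 72)/(s*(s^2 - 10*s + 21))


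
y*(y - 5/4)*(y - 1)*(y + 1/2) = y^4 - 7*y^3/4 + y^2/8 + 5*y/8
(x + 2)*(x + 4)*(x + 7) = x^3 + 13*x^2 + 50*x + 56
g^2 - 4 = (g - 2)*(g + 2)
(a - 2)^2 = a^2 - 4*a + 4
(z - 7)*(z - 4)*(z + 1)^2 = z^4 - 9*z^3 + 7*z^2 + 45*z + 28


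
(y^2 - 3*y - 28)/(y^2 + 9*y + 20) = (y - 7)/(y + 5)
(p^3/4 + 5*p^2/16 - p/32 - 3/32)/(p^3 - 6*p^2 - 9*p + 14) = (8*p^3 + 10*p^2 - p - 3)/(32*(p^3 - 6*p^2 - 9*p + 14))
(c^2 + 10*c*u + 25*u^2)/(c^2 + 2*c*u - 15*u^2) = (-c - 5*u)/(-c + 3*u)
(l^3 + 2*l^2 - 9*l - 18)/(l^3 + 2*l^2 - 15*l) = (l^2 + 5*l + 6)/(l*(l + 5))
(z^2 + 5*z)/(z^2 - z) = (z + 5)/(z - 1)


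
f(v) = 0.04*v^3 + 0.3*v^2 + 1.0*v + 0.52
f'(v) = 0.12*v^2 + 0.6*v + 1.0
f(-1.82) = -0.55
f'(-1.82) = 0.31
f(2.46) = 5.39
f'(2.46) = 3.20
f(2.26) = 4.77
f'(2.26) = 2.97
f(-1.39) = -0.40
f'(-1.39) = 0.40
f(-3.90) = -1.19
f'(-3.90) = 0.49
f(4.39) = 14.08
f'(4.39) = 5.95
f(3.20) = 8.10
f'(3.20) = 4.15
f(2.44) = 5.33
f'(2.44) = 3.18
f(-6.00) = -3.32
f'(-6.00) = 1.72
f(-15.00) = -81.98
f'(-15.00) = 19.00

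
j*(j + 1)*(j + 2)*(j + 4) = j^4 + 7*j^3 + 14*j^2 + 8*j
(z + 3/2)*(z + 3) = z^2 + 9*z/2 + 9/2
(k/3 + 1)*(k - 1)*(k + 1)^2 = k^4/3 + 4*k^3/3 + 2*k^2/3 - 4*k/3 - 1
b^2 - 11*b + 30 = (b - 6)*(b - 5)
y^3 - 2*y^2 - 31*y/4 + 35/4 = (y - 7/2)*(y - 1)*(y + 5/2)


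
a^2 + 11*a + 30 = (a + 5)*(a + 6)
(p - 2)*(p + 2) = p^2 - 4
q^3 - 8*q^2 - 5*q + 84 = (q - 7)*(q - 4)*(q + 3)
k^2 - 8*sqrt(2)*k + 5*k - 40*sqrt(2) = (k + 5)*(k - 8*sqrt(2))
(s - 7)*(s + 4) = s^2 - 3*s - 28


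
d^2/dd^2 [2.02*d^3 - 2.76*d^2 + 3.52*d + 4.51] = 12.12*d - 5.52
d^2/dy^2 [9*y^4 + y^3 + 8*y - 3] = 6*y*(18*y + 1)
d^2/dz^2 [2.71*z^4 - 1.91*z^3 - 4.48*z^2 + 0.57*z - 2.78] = 32.52*z^2 - 11.46*z - 8.96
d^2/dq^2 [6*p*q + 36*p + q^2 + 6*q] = 2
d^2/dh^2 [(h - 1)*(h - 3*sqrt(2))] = 2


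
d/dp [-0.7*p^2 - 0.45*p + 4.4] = -1.4*p - 0.45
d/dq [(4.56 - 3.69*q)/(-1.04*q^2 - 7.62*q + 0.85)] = (-3.8376*q^2 + 9.4848*q + 31.6107)/(1.0816*q^4 + 15.8496*q^3 + 56.2964*q^2 - 12.954*q + 0.7225)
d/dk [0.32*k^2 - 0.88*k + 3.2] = 0.64*k - 0.88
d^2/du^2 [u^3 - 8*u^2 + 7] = 6*u - 16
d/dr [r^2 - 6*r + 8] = 2*r - 6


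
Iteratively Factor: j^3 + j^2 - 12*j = (j - 3)*(j^2 + 4*j) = j*(j - 3)*(j + 4)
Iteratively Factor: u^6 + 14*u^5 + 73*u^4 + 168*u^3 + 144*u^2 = (u)*(u^5 + 14*u^4 + 73*u^3 + 168*u^2 + 144*u) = u*(u + 4)*(u^4 + 10*u^3 + 33*u^2 + 36*u) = u*(u + 4)^2*(u^3 + 6*u^2 + 9*u) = u^2*(u + 4)^2*(u^2 + 6*u + 9) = u^2*(u + 3)*(u + 4)^2*(u + 3)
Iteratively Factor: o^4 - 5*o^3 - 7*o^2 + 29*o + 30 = (o + 1)*(o^3 - 6*o^2 - o + 30) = (o + 1)*(o + 2)*(o^2 - 8*o + 15) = (o - 3)*(o + 1)*(o + 2)*(o - 5)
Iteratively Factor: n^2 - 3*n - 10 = (n - 5)*(n + 2)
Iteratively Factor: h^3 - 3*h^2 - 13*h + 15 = (h + 3)*(h^2 - 6*h + 5) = (h - 1)*(h + 3)*(h - 5)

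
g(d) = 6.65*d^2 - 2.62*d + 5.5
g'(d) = 13.3*d - 2.62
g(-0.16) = 6.09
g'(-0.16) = -4.75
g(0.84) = 7.99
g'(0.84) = 8.55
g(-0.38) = 7.46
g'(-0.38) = -7.67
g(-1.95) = 35.90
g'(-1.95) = -28.56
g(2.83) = 51.34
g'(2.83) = 35.02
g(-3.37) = 89.85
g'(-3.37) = -47.44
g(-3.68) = 105.20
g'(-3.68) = -51.56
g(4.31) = 117.74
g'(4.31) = 54.70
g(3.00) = 57.49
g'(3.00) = 37.28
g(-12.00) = 994.54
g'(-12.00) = -162.22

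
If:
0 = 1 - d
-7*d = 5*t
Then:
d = 1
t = -7/5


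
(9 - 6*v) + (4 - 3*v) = 13 - 9*v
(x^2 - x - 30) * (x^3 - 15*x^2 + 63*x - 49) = x^5 - 16*x^4 + 48*x^3 + 338*x^2 - 1841*x + 1470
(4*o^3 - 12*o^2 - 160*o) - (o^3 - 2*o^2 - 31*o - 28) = 3*o^3 - 10*o^2 - 129*o + 28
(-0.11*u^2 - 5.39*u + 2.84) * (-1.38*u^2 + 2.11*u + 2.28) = 0.1518*u^4 + 7.2061*u^3 - 15.5429*u^2 - 6.2968*u + 6.4752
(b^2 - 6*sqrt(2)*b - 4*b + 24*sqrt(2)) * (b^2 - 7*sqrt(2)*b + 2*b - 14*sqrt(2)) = b^4 - 13*sqrt(2)*b^3 - 2*b^3 + 26*sqrt(2)*b^2 + 76*b^2 - 168*b + 104*sqrt(2)*b - 672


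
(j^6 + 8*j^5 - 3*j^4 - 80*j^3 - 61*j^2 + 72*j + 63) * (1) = j^6 + 8*j^5 - 3*j^4 - 80*j^3 - 61*j^2 + 72*j + 63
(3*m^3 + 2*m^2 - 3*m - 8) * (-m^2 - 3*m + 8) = -3*m^5 - 11*m^4 + 21*m^3 + 33*m^2 - 64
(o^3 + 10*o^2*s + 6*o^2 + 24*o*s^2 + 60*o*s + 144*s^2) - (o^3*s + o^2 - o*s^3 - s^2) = -o^3*s + o^3 + 10*o^2*s + 5*o^2 + o*s^3 + 24*o*s^2 + 60*o*s + 145*s^2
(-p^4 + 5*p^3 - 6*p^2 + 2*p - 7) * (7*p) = -7*p^5 + 35*p^4 - 42*p^3 + 14*p^2 - 49*p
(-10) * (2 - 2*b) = 20*b - 20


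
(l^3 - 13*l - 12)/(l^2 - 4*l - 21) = (l^2 - 3*l - 4)/(l - 7)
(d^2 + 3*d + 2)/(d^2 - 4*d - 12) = (d + 1)/(d - 6)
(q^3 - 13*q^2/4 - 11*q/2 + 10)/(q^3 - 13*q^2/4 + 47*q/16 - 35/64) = 16*(q^2 - 2*q - 8)/(16*q^2 - 32*q + 7)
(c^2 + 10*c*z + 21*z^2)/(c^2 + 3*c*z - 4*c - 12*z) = (c + 7*z)/(c - 4)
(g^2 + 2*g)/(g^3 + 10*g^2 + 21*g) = (g + 2)/(g^2 + 10*g + 21)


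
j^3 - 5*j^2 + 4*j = j*(j - 4)*(j - 1)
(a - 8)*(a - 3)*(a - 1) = a^3 - 12*a^2 + 35*a - 24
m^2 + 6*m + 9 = (m + 3)^2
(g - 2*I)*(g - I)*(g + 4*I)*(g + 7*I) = g^4 + 8*I*g^3 + 3*g^2 + 62*I*g + 56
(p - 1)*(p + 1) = p^2 - 1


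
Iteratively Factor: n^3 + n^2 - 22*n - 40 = (n - 5)*(n^2 + 6*n + 8) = (n - 5)*(n + 2)*(n + 4)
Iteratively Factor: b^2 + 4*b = (b + 4)*(b)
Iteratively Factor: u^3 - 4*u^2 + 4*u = (u - 2)*(u^2 - 2*u) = u*(u - 2)*(u - 2)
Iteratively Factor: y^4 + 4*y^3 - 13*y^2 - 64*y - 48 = (y + 3)*(y^3 + y^2 - 16*y - 16) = (y + 1)*(y + 3)*(y^2 - 16) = (y + 1)*(y + 3)*(y + 4)*(y - 4)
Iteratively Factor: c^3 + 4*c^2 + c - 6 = (c + 2)*(c^2 + 2*c - 3) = (c - 1)*(c + 2)*(c + 3)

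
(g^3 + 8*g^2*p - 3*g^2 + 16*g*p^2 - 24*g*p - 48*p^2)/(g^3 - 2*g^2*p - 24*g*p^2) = (-g^2 - 4*g*p + 3*g + 12*p)/(g*(-g + 6*p))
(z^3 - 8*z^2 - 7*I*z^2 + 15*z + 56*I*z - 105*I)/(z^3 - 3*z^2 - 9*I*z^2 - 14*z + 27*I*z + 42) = (z - 5)/(z - 2*I)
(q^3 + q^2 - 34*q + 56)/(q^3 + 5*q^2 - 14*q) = (q - 4)/q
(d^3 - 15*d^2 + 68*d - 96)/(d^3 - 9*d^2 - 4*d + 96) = (d - 3)/(d + 3)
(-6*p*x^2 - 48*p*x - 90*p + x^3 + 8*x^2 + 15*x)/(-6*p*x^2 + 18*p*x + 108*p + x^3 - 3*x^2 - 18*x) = (x + 5)/(x - 6)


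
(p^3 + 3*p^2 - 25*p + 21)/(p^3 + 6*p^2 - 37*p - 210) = (p^2 - 4*p + 3)/(p^2 - p - 30)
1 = 1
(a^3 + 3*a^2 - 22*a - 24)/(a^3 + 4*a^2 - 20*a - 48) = (a + 1)/(a + 2)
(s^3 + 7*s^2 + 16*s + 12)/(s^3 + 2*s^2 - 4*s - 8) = (s + 3)/(s - 2)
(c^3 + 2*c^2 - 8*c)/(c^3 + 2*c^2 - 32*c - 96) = c*(c - 2)/(c^2 - 2*c - 24)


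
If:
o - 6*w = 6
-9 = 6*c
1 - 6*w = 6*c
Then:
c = -3/2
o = 16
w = 5/3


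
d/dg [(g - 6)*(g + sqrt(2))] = 2*g - 6 + sqrt(2)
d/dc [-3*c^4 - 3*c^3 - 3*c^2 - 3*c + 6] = -12*c^3 - 9*c^2 - 6*c - 3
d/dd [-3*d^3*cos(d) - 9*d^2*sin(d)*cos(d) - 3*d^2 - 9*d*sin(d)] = 3*d^3*sin(d) - 9*d^2*cos(d) - 9*d^2*cos(2*d) - 9*d*sin(2*d) - 9*d*cos(d) - 6*d - 9*sin(d)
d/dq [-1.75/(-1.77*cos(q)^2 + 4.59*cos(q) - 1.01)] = (6.195*cos(q) - 8.0325)*sin(q)/(1.77*cos(q)^2 - 4.59*cos(q) + 1.01)^2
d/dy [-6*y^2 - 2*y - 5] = -12*y - 2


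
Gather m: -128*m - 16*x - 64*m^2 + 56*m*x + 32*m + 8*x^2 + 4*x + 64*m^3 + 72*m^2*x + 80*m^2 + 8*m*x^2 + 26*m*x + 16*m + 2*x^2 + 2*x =64*m^3 + m^2*(72*x + 16) + m*(8*x^2 + 82*x - 80) + 10*x^2 - 10*x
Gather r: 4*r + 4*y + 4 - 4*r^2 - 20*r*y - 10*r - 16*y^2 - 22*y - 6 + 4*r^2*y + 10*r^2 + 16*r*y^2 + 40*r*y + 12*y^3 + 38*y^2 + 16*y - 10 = r^2*(4*y + 6) + r*(16*y^2 + 20*y - 6) + 12*y^3 + 22*y^2 - 2*y - 12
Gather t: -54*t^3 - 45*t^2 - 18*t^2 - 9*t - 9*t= -54*t^3 - 63*t^2 - 18*t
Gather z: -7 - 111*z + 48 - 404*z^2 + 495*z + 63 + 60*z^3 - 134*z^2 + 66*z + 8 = 60*z^3 - 538*z^2 + 450*z + 112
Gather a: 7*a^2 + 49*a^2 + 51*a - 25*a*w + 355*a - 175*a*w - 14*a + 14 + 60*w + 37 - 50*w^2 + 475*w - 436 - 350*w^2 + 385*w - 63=56*a^2 + a*(392 - 200*w) - 400*w^2 + 920*w - 448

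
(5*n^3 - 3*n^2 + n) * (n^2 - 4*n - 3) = 5*n^5 - 23*n^4 - 2*n^3 + 5*n^2 - 3*n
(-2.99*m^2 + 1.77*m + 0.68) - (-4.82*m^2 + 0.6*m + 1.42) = 1.83*m^2 + 1.17*m - 0.74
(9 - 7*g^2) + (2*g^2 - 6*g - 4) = -5*g^2 - 6*g + 5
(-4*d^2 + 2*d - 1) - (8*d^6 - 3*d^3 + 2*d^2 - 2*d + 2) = -8*d^6 + 3*d^3 - 6*d^2 + 4*d - 3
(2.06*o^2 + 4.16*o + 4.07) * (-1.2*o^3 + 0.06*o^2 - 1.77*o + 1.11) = -2.472*o^5 - 4.8684*o^4 - 8.2806*o^3 - 4.8324*o^2 - 2.5863*o + 4.5177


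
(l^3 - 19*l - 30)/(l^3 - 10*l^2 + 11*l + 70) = (l + 3)/(l - 7)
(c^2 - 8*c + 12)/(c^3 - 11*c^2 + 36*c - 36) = 1/(c - 3)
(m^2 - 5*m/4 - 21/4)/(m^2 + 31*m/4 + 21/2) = (m - 3)/(m + 6)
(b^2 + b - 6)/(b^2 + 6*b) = (b^2 + b - 6)/(b*(b + 6))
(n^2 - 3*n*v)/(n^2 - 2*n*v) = (n - 3*v)/(n - 2*v)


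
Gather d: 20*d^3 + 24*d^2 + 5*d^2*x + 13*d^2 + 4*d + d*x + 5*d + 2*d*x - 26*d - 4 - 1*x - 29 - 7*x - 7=20*d^3 + d^2*(5*x + 37) + d*(3*x - 17) - 8*x - 40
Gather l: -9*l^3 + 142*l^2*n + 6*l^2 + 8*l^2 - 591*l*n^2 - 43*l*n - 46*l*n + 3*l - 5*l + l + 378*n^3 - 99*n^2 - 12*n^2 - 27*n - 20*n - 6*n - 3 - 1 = -9*l^3 + l^2*(142*n + 14) + l*(-591*n^2 - 89*n - 1) + 378*n^3 - 111*n^2 - 53*n - 4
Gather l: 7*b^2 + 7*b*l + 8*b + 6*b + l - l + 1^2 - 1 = 7*b^2 + 7*b*l + 14*b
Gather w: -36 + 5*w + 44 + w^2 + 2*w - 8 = w^2 + 7*w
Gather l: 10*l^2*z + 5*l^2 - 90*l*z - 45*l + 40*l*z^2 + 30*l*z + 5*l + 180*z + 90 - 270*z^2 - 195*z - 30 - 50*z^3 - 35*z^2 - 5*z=l^2*(10*z + 5) + l*(40*z^2 - 60*z - 40) - 50*z^3 - 305*z^2 - 20*z + 60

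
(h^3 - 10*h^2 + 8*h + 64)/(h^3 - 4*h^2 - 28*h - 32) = (h - 4)/(h + 2)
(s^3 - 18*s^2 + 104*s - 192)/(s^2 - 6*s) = s - 12 + 32/s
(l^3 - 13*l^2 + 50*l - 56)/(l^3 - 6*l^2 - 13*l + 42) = (l - 4)/(l + 3)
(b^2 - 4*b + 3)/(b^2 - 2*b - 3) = (b - 1)/(b + 1)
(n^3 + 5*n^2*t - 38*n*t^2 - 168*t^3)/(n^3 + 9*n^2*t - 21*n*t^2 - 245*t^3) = (-n^2 + 2*n*t + 24*t^2)/(-n^2 - 2*n*t + 35*t^2)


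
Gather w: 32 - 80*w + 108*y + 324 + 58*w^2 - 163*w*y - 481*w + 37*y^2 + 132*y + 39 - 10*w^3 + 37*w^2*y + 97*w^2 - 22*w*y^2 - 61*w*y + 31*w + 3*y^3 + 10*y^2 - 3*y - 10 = -10*w^3 + w^2*(37*y + 155) + w*(-22*y^2 - 224*y - 530) + 3*y^3 + 47*y^2 + 237*y + 385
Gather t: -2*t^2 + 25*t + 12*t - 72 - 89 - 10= -2*t^2 + 37*t - 171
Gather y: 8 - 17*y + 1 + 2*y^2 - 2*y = 2*y^2 - 19*y + 9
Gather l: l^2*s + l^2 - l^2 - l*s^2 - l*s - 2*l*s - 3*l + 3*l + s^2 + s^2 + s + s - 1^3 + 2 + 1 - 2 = l^2*s + l*(-s^2 - 3*s) + 2*s^2 + 2*s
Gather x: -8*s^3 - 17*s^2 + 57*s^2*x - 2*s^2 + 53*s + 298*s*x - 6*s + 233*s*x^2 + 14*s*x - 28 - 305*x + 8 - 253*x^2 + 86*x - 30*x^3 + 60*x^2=-8*s^3 - 19*s^2 + 47*s - 30*x^3 + x^2*(233*s - 193) + x*(57*s^2 + 312*s - 219) - 20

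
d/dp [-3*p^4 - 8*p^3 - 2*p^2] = 4*p*(-3*p^2 - 6*p - 1)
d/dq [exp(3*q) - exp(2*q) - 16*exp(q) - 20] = (3*exp(2*q) - 2*exp(q) - 16)*exp(q)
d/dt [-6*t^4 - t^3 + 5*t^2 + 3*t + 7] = -24*t^3 - 3*t^2 + 10*t + 3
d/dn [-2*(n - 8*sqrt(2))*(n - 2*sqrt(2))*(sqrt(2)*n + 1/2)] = -6*sqrt(2)*n^2 + 78*n - 54*sqrt(2)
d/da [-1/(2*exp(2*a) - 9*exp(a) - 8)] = (4*exp(a) - 9)*exp(a)/(-2*exp(2*a) + 9*exp(a) + 8)^2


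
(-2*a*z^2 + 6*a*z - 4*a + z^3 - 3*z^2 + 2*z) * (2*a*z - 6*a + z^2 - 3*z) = -4*a^2*z^3 + 24*a^2*z^2 - 44*a^2*z + 24*a^2 + z^5 - 6*z^4 + 11*z^3 - 6*z^2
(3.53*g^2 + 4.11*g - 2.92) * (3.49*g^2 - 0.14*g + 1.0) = 12.3197*g^4 + 13.8497*g^3 - 7.2362*g^2 + 4.5188*g - 2.92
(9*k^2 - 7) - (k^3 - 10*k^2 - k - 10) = -k^3 + 19*k^2 + k + 3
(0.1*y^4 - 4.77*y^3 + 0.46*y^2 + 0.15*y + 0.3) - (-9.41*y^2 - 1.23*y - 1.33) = 0.1*y^4 - 4.77*y^3 + 9.87*y^2 + 1.38*y + 1.63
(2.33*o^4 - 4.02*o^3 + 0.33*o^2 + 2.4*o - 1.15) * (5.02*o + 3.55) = 11.6966*o^5 - 11.9089*o^4 - 12.6144*o^3 + 13.2195*o^2 + 2.747*o - 4.0825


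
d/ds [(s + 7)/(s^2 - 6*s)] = (-s^2 - 14*s + 42)/(s^2*(s^2 - 12*s + 36))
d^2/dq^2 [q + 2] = 0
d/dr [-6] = 0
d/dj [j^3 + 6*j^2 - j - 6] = 3*j^2 + 12*j - 1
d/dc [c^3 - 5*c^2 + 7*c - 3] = 3*c^2 - 10*c + 7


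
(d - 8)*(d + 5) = d^2 - 3*d - 40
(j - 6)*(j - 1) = j^2 - 7*j + 6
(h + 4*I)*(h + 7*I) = h^2 + 11*I*h - 28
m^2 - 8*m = m*(m - 8)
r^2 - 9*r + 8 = (r - 8)*(r - 1)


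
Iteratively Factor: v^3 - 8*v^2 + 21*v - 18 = (v - 2)*(v^2 - 6*v + 9) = (v - 3)*(v - 2)*(v - 3)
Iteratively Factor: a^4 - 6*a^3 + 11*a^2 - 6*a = (a)*(a^3 - 6*a^2 + 11*a - 6) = a*(a - 2)*(a^2 - 4*a + 3) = a*(a - 2)*(a - 1)*(a - 3)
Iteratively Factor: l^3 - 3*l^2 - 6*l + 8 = (l - 4)*(l^2 + l - 2) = (l - 4)*(l + 2)*(l - 1)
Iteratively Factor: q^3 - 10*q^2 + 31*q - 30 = (q - 5)*(q^2 - 5*q + 6) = (q - 5)*(q - 2)*(q - 3)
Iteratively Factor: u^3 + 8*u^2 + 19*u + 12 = (u + 3)*(u^2 + 5*u + 4) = (u + 1)*(u + 3)*(u + 4)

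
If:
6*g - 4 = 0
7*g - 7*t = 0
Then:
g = 2/3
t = 2/3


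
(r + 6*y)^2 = r^2 + 12*r*y + 36*y^2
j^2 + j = j*(j + 1)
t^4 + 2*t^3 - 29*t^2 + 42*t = t*(t - 3)*(t - 2)*(t + 7)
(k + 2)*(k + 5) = k^2 + 7*k + 10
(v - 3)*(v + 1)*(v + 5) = v^3 + 3*v^2 - 13*v - 15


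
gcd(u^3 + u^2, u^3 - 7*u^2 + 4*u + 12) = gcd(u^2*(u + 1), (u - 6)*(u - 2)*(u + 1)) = u + 1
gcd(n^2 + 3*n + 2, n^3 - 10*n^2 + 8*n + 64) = n + 2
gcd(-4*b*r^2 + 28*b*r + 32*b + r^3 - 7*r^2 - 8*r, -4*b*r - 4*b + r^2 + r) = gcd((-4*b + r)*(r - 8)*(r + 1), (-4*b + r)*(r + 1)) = -4*b*r - 4*b + r^2 + r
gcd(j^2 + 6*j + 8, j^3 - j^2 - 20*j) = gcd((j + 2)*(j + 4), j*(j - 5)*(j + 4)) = j + 4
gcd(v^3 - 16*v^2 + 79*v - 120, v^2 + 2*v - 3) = 1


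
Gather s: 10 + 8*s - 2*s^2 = -2*s^2 + 8*s + 10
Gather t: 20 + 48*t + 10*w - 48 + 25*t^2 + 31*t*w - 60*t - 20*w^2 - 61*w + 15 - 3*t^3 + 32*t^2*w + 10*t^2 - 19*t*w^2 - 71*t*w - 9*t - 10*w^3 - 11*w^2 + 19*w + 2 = -3*t^3 + t^2*(32*w + 35) + t*(-19*w^2 - 40*w - 21) - 10*w^3 - 31*w^2 - 32*w - 11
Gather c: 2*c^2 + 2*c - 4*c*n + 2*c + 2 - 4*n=2*c^2 + c*(4 - 4*n) - 4*n + 2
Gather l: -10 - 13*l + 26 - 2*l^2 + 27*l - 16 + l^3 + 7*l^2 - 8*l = l^3 + 5*l^2 + 6*l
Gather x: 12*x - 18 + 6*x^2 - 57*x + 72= 6*x^2 - 45*x + 54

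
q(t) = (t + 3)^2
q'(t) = 2*t + 6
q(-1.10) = 3.61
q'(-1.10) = 3.80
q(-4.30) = 1.69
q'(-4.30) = -2.60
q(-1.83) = 1.37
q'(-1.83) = 2.34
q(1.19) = 17.56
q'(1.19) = 8.38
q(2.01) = 25.10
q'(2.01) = 10.02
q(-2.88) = 0.01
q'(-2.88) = 0.24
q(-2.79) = 0.04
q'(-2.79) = 0.42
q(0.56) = 12.67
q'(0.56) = 7.12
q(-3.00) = 0.00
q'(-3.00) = 0.00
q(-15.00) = 144.00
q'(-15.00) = -24.00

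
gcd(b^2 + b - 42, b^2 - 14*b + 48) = b - 6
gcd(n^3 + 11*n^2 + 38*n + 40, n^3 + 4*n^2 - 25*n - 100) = n^2 + 9*n + 20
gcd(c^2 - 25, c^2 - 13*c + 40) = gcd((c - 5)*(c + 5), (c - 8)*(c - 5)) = c - 5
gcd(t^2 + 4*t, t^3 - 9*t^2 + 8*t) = t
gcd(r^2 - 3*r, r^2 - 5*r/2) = r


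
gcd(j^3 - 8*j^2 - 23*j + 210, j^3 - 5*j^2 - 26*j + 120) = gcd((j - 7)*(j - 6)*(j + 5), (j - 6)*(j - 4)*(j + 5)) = j^2 - j - 30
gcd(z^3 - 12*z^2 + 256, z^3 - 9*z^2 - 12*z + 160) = z^2 - 4*z - 32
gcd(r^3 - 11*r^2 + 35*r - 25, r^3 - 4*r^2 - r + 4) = r - 1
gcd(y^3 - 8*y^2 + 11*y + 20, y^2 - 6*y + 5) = y - 5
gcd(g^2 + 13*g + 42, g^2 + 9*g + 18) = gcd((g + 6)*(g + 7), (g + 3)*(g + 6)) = g + 6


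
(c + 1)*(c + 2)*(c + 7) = c^3 + 10*c^2 + 23*c + 14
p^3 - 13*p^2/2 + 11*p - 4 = (p - 4)*(p - 2)*(p - 1/2)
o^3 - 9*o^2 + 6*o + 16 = (o - 8)*(o - 2)*(o + 1)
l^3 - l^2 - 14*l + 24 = (l - 3)*(l - 2)*(l + 4)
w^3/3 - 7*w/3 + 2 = (w/3 + 1)*(w - 2)*(w - 1)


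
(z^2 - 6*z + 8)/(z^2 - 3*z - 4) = (z - 2)/(z + 1)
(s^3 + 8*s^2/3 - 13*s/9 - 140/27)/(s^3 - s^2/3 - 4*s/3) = (s^2 + 4*s + 35/9)/(s*(s + 1))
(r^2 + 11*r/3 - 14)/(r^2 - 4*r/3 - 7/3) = (r + 6)/(r + 1)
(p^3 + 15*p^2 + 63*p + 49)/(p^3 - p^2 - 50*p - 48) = (p^2 + 14*p + 49)/(p^2 - 2*p - 48)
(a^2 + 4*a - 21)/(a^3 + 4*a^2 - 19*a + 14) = (a - 3)/(a^2 - 3*a + 2)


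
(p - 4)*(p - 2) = p^2 - 6*p + 8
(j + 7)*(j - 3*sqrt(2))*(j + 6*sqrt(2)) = j^3 + 3*sqrt(2)*j^2 + 7*j^2 - 36*j + 21*sqrt(2)*j - 252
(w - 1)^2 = w^2 - 2*w + 1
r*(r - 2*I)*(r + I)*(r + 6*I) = r^4 + 5*I*r^3 + 8*r^2 + 12*I*r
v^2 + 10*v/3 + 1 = (v + 1/3)*(v + 3)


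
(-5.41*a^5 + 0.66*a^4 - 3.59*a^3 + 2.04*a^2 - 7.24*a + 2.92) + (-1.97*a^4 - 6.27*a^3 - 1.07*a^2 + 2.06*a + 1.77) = -5.41*a^5 - 1.31*a^4 - 9.86*a^3 + 0.97*a^2 - 5.18*a + 4.69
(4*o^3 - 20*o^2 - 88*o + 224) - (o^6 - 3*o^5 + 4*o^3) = -o^6 + 3*o^5 - 20*o^2 - 88*o + 224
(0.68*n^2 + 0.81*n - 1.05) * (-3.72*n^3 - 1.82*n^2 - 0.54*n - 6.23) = -2.5296*n^5 - 4.2508*n^4 + 2.0646*n^3 - 2.7628*n^2 - 4.4793*n + 6.5415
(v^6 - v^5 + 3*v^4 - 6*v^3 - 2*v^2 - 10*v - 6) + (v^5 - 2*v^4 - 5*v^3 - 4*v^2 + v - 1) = v^6 + v^4 - 11*v^3 - 6*v^2 - 9*v - 7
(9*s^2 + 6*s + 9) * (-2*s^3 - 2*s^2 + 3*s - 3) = -18*s^5 - 30*s^4 - 3*s^3 - 27*s^2 + 9*s - 27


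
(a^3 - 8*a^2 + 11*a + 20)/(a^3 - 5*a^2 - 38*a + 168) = (a^2 - 4*a - 5)/(a^2 - a - 42)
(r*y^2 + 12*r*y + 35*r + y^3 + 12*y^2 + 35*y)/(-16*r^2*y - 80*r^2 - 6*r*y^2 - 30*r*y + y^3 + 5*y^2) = (r*y + 7*r + y^2 + 7*y)/(-16*r^2 - 6*r*y + y^2)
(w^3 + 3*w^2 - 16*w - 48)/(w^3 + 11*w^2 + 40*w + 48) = (w - 4)/(w + 4)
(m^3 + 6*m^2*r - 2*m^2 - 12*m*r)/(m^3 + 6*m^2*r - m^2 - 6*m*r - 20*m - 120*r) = m*(m - 2)/(m^2 - m - 20)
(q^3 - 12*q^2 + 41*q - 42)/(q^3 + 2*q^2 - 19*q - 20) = (q^3 - 12*q^2 + 41*q - 42)/(q^3 + 2*q^2 - 19*q - 20)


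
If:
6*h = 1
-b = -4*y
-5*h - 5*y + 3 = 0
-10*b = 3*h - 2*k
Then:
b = 26/15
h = 1/6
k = 107/12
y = 13/30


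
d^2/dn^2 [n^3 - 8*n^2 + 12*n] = 6*n - 16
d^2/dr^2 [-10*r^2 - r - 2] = -20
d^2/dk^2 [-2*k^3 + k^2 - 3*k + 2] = 2 - 12*k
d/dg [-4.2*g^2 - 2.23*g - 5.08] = -8.4*g - 2.23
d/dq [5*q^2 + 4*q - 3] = 10*q + 4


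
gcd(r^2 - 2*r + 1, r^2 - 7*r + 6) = r - 1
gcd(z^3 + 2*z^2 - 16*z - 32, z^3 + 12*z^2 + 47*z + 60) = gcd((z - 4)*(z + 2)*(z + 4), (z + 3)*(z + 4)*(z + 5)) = z + 4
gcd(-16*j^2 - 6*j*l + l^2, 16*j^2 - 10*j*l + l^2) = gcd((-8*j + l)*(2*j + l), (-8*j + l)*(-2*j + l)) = 8*j - l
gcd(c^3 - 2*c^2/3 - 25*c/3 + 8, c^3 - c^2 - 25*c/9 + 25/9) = c - 1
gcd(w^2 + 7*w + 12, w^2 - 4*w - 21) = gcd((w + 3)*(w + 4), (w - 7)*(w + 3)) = w + 3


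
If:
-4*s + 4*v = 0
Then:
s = v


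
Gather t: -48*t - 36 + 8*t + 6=-40*t - 30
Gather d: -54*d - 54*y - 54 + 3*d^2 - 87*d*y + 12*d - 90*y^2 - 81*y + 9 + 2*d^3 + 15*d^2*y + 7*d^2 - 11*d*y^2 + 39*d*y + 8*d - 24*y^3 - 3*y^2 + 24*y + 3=2*d^3 + d^2*(15*y + 10) + d*(-11*y^2 - 48*y - 34) - 24*y^3 - 93*y^2 - 111*y - 42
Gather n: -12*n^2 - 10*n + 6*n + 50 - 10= -12*n^2 - 4*n + 40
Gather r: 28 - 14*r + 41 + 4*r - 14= 55 - 10*r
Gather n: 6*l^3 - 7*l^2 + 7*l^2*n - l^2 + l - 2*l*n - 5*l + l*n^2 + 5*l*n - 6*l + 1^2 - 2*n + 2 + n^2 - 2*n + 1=6*l^3 - 8*l^2 - 10*l + n^2*(l + 1) + n*(7*l^2 + 3*l - 4) + 4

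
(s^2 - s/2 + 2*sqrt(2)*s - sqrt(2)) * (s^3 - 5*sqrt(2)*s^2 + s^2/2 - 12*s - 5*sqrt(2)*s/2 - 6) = s^5 - 3*sqrt(2)*s^4 - 129*s^3/4 - 93*sqrt(2)*s^2/4 + 8*s + 6*sqrt(2)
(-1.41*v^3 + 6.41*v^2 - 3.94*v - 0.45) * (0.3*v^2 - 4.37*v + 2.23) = -0.423*v^5 + 8.0847*v^4 - 32.338*v^3 + 31.3771*v^2 - 6.8197*v - 1.0035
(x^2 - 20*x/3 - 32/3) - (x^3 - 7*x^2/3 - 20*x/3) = -x^3 + 10*x^2/3 - 32/3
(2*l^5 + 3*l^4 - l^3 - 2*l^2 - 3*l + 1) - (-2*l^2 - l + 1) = 2*l^5 + 3*l^4 - l^3 - 2*l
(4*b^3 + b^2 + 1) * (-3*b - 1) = -12*b^4 - 7*b^3 - b^2 - 3*b - 1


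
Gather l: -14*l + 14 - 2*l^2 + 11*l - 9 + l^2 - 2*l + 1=-l^2 - 5*l + 6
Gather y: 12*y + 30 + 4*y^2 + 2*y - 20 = 4*y^2 + 14*y + 10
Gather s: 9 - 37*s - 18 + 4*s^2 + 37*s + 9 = 4*s^2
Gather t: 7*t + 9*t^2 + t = 9*t^2 + 8*t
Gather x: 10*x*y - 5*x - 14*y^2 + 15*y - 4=x*(10*y - 5) - 14*y^2 + 15*y - 4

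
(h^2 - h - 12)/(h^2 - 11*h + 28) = (h + 3)/(h - 7)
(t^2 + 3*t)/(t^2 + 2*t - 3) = t/(t - 1)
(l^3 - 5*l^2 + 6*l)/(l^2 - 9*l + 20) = l*(l^2 - 5*l + 6)/(l^2 - 9*l + 20)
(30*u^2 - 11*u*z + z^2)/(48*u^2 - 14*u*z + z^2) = (-5*u + z)/(-8*u + z)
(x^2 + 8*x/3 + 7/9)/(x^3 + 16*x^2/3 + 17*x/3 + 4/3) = (x + 7/3)/(x^2 + 5*x + 4)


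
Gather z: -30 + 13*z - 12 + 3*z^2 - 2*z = 3*z^2 + 11*z - 42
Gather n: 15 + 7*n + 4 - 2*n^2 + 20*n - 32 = -2*n^2 + 27*n - 13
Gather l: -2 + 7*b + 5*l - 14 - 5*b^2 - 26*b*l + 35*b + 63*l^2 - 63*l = -5*b^2 + 42*b + 63*l^2 + l*(-26*b - 58) - 16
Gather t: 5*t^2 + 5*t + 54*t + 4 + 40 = 5*t^2 + 59*t + 44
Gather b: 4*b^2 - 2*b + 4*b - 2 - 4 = 4*b^2 + 2*b - 6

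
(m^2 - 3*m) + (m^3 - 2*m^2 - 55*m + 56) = m^3 - m^2 - 58*m + 56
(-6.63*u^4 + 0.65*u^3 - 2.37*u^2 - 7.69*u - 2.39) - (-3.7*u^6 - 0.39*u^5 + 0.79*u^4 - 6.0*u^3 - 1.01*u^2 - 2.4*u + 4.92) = 3.7*u^6 + 0.39*u^5 - 7.42*u^4 + 6.65*u^3 - 1.36*u^2 - 5.29*u - 7.31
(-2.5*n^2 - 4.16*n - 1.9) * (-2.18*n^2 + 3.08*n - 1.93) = 5.45*n^4 + 1.3688*n^3 - 3.8458*n^2 + 2.1768*n + 3.667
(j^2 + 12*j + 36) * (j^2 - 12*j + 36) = j^4 - 72*j^2 + 1296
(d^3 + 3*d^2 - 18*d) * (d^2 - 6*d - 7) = d^5 - 3*d^4 - 43*d^3 + 87*d^2 + 126*d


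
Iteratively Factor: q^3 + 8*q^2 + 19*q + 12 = (q + 4)*(q^2 + 4*q + 3) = (q + 1)*(q + 4)*(q + 3)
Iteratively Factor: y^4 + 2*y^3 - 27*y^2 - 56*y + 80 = (y + 4)*(y^3 - 2*y^2 - 19*y + 20) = (y - 5)*(y + 4)*(y^2 + 3*y - 4) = (y - 5)*(y - 1)*(y + 4)*(y + 4)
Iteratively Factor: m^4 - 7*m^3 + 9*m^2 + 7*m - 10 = (m - 2)*(m^3 - 5*m^2 - m + 5) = (m - 2)*(m - 1)*(m^2 - 4*m - 5) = (m - 2)*(m - 1)*(m + 1)*(m - 5)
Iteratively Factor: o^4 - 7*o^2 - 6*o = (o + 2)*(o^3 - 2*o^2 - 3*o) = (o - 3)*(o + 2)*(o^2 + o) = (o - 3)*(o + 1)*(o + 2)*(o)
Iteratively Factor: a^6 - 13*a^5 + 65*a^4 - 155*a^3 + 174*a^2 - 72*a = (a - 2)*(a^5 - 11*a^4 + 43*a^3 - 69*a^2 + 36*a) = (a - 4)*(a - 2)*(a^4 - 7*a^3 + 15*a^2 - 9*a) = (a - 4)*(a - 3)*(a - 2)*(a^3 - 4*a^2 + 3*a) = (a - 4)*(a - 3)^2*(a - 2)*(a^2 - a) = a*(a - 4)*(a - 3)^2*(a - 2)*(a - 1)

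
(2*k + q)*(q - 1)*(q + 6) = 2*k*q^2 + 10*k*q - 12*k + q^3 + 5*q^2 - 6*q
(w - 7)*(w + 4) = w^2 - 3*w - 28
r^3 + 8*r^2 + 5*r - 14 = (r - 1)*(r + 2)*(r + 7)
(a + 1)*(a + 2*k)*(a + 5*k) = a^3 + 7*a^2*k + a^2 + 10*a*k^2 + 7*a*k + 10*k^2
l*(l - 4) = l^2 - 4*l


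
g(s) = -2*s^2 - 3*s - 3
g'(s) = -4*s - 3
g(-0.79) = -1.88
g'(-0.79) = 0.16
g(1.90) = -15.92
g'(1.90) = -10.60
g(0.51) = -5.05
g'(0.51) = -5.04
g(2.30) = -20.48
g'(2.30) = -12.20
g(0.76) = -6.44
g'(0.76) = -6.04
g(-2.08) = -5.41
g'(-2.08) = 5.32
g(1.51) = -12.09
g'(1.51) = -9.04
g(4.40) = -54.92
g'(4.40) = -20.60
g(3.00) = -30.00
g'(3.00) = -15.00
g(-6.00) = -57.00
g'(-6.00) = 21.00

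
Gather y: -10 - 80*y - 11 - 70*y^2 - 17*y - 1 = -70*y^2 - 97*y - 22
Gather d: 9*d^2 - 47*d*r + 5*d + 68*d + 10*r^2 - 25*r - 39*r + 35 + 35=9*d^2 + d*(73 - 47*r) + 10*r^2 - 64*r + 70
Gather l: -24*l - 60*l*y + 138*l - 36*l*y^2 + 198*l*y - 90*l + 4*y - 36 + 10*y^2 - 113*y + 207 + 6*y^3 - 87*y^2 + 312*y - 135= l*(-36*y^2 + 138*y + 24) + 6*y^3 - 77*y^2 + 203*y + 36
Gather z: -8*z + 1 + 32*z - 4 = 24*z - 3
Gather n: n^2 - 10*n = n^2 - 10*n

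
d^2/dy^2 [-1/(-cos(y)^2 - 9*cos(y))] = (-(1 - cos(2*y))^2 + 135*cos(y)/4 - 83*cos(2*y)/2 - 27*cos(3*y)/4 + 249/2)/((cos(y) + 9)^3*cos(y)^3)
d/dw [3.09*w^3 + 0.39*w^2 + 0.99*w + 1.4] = 9.27*w^2 + 0.78*w + 0.99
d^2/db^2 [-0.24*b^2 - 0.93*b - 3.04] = -0.480000000000000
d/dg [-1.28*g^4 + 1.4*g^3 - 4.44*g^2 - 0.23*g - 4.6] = -5.12*g^3 + 4.2*g^2 - 8.88*g - 0.23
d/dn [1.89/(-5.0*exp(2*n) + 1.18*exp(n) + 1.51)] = (18.9*exp(n) - 2.2302)*exp(n)/(-5.0*exp(2*n) + 1.18*exp(n) + 1.51)^2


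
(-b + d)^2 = b^2 - 2*b*d + d^2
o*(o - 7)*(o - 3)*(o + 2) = o^4 - 8*o^3 + o^2 + 42*o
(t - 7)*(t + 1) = t^2 - 6*t - 7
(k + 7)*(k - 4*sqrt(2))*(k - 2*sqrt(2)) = k^3 - 6*sqrt(2)*k^2 + 7*k^2 - 42*sqrt(2)*k + 16*k + 112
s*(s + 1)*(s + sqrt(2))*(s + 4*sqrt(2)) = s^4 + s^3 + 5*sqrt(2)*s^3 + 5*sqrt(2)*s^2 + 8*s^2 + 8*s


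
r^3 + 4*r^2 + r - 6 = (r - 1)*(r + 2)*(r + 3)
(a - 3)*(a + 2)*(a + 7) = a^3 + 6*a^2 - 13*a - 42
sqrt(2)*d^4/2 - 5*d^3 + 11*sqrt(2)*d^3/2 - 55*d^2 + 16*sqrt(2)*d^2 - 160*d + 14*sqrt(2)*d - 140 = (d + 2)*(d + 7)*(d - 5*sqrt(2))*(sqrt(2)*d/2 + sqrt(2))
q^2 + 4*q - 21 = (q - 3)*(q + 7)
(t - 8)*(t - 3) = t^2 - 11*t + 24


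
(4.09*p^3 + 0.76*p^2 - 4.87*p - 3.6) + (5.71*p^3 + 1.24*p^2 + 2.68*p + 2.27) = 9.8*p^3 + 2.0*p^2 - 2.19*p - 1.33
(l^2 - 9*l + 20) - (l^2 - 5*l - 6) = 26 - 4*l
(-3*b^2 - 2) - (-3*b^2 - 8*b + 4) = 8*b - 6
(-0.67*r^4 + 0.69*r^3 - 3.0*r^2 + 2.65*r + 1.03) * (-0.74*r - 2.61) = 0.4958*r^5 + 1.2381*r^4 + 0.4191*r^3 + 5.869*r^2 - 7.6787*r - 2.6883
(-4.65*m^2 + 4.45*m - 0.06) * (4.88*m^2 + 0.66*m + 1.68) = -22.692*m^4 + 18.647*m^3 - 5.1678*m^2 + 7.4364*m - 0.1008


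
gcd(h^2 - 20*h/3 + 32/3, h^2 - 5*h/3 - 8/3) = h - 8/3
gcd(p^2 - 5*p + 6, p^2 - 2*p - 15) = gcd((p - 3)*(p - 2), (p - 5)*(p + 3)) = 1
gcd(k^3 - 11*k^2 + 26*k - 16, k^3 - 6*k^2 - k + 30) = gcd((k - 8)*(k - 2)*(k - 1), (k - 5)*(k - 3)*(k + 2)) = 1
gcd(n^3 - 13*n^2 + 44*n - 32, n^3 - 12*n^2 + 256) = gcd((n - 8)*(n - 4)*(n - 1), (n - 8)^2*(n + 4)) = n - 8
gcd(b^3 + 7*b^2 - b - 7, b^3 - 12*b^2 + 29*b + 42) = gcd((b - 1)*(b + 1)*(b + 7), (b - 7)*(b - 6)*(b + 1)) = b + 1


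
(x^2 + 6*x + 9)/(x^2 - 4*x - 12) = (x^2 + 6*x + 9)/(x^2 - 4*x - 12)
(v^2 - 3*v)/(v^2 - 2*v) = (v - 3)/(v - 2)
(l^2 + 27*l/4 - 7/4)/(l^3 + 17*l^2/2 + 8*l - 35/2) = (4*l - 1)/(2*(2*l^2 + 3*l - 5))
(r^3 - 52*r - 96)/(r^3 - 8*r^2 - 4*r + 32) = (r + 6)/(r - 2)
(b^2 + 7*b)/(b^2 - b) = (b + 7)/(b - 1)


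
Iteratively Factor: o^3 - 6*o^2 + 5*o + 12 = (o - 4)*(o^2 - 2*o - 3) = (o - 4)*(o + 1)*(o - 3)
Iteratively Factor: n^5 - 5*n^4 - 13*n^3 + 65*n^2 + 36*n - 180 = (n + 2)*(n^4 - 7*n^3 + n^2 + 63*n - 90) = (n - 3)*(n + 2)*(n^3 - 4*n^2 - 11*n + 30) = (n - 3)*(n - 2)*(n + 2)*(n^2 - 2*n - 15) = (n - 5)*(n - 3)*(n - 2)*(n + 2)*(n + 3)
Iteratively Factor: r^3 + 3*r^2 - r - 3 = (r - 1)*(r^2 + 4*r + 3) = (r - 1)*(r + 3)*(r + 1)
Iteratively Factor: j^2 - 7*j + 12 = (j - 3)*(j - 4)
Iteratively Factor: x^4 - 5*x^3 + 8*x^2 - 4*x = (x - 2)*(x^3 - 3*x^2 + 2*x) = x*(x - 2)*(x^2 - 3*x + 2) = x*(x - 2)*(x - 1)*(x - 2)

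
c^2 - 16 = (c - 4)*(c + 4)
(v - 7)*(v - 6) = v^2 - 13*v + 42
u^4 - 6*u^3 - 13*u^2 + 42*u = u*(u - 7)*(u - 2)*(u + 3)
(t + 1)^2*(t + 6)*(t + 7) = t^4 + 15*t^3 + 69*t^2 + 97*t + 42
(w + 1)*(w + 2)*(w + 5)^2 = w^4 + 13*w^3 + 57*w^2 + 95*w + 50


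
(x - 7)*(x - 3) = x^2 - 10*x + 21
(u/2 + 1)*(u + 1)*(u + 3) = u^3/2 + 3*u^2 + 11*u/2 + 3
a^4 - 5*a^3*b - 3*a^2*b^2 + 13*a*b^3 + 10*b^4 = (a - 5*b)*(a - 2*b)*(a + b)^2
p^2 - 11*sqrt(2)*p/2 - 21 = (p - 7*sqrt(2))*(p + 3*sqrt(2)/2)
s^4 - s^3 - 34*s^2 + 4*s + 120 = (s - 6)*(s - 2)*(s + 2)*(s + 5)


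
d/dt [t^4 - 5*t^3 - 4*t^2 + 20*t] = 4*t^3 - 15*t^2 - 8*t + 20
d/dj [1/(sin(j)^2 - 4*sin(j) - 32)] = 2*(2 - sin(j))*cos(j)/((sin(j) - 8)^2*(sin(j) + 4)^2)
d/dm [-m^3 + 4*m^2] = m*(8 - 3*m)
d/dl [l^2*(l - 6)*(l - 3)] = l*(4*l^2 - 27*l + 36)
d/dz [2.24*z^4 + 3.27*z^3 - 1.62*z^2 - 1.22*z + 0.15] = 8.96*z^3 + 9.81*z^2 - 3.24*z - 1.22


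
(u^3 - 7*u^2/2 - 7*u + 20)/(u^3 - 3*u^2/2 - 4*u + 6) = (2*u^2 - 3*u - 20)/(2*u^2 + u - 6)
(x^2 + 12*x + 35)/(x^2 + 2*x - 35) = (x + 5)/(x - 5)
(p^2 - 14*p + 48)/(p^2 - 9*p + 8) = (p - 6)/(p - 1)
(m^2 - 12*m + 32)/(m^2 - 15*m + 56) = (m - 4)/(m - 7)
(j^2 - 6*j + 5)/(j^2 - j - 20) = (j - 1)/(j + 4)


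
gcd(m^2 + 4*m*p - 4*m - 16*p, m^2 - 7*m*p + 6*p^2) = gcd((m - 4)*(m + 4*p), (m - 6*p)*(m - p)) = 1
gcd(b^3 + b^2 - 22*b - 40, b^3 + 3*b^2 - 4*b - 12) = b + 2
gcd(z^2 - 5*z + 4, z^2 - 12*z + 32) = z - 4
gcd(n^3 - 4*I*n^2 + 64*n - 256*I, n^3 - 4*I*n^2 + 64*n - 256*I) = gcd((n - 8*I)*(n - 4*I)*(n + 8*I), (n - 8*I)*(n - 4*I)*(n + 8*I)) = n^3 - 4*I*n^2 + 64*n - 256*I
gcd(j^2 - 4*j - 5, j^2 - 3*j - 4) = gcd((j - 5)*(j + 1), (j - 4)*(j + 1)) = j + 1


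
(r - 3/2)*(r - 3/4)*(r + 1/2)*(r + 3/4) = r^4 - r^3 - 21*r^2/16 + 9*r/16 + 27/64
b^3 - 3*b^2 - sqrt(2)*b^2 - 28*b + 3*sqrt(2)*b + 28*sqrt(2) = (b - 7)*(b + 4)*(b - sqrt(2))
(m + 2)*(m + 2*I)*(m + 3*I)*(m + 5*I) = m^4 + 2*m^3 + 10*I*m^3 - 31*m^2 + 20*I*m^2 - 62*m - 30*I*m - 60*I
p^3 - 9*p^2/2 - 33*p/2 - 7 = (p - 7)*(p + 1/2)*(p + 2)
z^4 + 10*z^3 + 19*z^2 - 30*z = z*(z - 1)*(z + 5)*(z + 6)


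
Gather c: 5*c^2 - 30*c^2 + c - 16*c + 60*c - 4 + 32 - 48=-25*c^2 + 45*c - 20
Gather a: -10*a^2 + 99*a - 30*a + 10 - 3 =-10*a^2 + 69*a + 7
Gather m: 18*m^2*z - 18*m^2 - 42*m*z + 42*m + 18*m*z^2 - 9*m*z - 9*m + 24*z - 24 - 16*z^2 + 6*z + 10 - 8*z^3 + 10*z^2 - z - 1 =m^2*(18*z - 18) + m*(18*z^2 - 51*z + 33) - 8*z^3 - 6*z^2 + 29*z - 15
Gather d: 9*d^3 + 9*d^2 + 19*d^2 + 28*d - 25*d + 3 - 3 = 9*d^3 + 28*d^2 + 3*d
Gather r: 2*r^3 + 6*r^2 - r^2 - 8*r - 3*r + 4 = 2*r^3 + 5*r^2 - 11*r + 4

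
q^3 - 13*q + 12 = (q - 3)*(q - 1)*(q + 4)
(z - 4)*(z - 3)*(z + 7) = z^3 - 37*z + 84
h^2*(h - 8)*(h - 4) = h^4 - 12*h^3 + 32*h^2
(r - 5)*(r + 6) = r^2 + r - 30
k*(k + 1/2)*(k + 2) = k^3 + 5*k^2/2 + k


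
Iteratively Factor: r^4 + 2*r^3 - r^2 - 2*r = (r + 1)*(r^3 + r^2 - 2*r) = (r + 1)*(r + 2)*(r^2 - r) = (r - 1)*(r + 1)*(r + 2)*(r)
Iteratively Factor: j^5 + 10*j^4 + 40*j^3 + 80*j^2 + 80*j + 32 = (j + 2)*(j^4 + 8*j^3 + 24*j^2 + 32*j + 16) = (j + 2)^2*(j^3 + 6*j^2 + 12*j + 8) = (j + 2)^3*(j^2 + 4*j + 4) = (j + 2)^4*(j + 2)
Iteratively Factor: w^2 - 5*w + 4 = (w - 1)*(w - 4)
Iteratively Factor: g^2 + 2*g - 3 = (g + 3)*(g - 1)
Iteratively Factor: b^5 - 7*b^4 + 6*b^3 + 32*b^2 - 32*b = (b - 4)*(b^4 - 3*b^3 - 6*b^2 + 8*b) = b*(b - 4)*(b^3 - 3*b^2 - 6*b + 8) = b*(b - 4)*(b + 2)*(b^2 - 5*b + 4) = b*(b - 4)*(b - 1)*(b + 2)*(b - 4)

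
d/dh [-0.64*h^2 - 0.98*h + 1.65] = -1.28*h - 0.98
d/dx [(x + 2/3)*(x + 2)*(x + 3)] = 3*x^2 + 34*x/3 + 28/3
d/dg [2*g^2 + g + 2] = 4*g + 1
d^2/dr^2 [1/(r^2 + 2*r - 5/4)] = 32*(-4*r^2 - 8*r + 16*(r + 1)^2 + 5)/(4*r^2 + 8*r - 5)^3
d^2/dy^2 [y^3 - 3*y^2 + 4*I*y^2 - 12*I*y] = 6*y - 6 + 8*I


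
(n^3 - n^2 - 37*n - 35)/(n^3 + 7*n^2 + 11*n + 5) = (n - 7)/(n + 1)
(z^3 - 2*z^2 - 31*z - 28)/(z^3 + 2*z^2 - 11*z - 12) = (z - 7)/(z - 3)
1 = 1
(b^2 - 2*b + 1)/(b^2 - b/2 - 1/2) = 2*(b - 1)/(2*b + 1)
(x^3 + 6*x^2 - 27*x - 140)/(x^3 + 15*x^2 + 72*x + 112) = (x - 5)/(x + 4)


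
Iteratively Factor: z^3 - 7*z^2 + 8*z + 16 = (z - 4)*(z^2 - 3*z - 4) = (z - 4)*(z + 1)*(z - 4)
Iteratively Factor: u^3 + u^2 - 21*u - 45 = (u + 3)*(u^2 - 2*u - 15) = (u + 3)^2*(u - 5)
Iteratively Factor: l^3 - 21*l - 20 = (l - 5)*(l^2 + 5*l + 4) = (l - 5)*(l + 4)*(l + 1)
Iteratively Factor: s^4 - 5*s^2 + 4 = (s + 1)*(s^3 - s^2 - 4*s + 4) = (s - 1)*(s + 1)*(s^2 - 4) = (s - 2)*(s - 1)*(s + 1)*(s + 2)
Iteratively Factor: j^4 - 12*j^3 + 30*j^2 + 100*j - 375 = (j + 3)*(j^3 - 15*j^2 + 75*j - 125) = (j - 5)*(j + 3)*(j^2 - 10*j + 25) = (j - 5)^2*(j + 3)*(j - 5)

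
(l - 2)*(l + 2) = l^2 - 4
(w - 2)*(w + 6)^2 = w^3 + 10*w^2 + 12*w - 72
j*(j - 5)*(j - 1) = j^3 - 6*j^2 + 5*j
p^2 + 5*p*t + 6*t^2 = (p + 2*t)*(p + 3*t)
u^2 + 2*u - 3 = (u - 1)*(u + 3)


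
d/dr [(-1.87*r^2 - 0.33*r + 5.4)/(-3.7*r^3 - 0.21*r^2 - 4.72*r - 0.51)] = (-6.919*r^4 - 2.442*r^3 + 68.6971*r^2 + 4.1754*r + 25.6563)/(13.69*r^6 + 1.554*r^5 + 34.9721*r^4 + 5.7564*r^3 + 22.4926*r^2 + 4.8144*r + 0.2601)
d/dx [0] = 0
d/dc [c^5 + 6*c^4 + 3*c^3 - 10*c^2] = c*(5*c^3 + 24*c^2 + 9*c - 20)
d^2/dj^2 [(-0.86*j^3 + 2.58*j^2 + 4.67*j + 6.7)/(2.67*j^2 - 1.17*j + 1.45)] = (-7.105427357601e-15*j^5 + 87.007722*j^3 + 235.4049*j^2 - 244.90911*j - 6.84063)/(19.034163*j^6 - 25.022439*j^5 + 41.975604*j^4 - 28.779543*j^3 + 22.79574*j^2 - 7.379775*j + 3.048625)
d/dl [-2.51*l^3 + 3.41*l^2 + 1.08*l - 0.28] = -7.53*l^2 + 6.82*l + 1.08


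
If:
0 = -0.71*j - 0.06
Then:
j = -0.08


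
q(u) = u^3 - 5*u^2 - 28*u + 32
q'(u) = 3*u^2 - 10*u - 28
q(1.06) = -2.11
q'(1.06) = -35.23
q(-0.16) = 36.35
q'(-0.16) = -26.32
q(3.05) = -71.54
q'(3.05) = -30.59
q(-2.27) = 58.10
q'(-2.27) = 10.16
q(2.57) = -56.01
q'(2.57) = -33.89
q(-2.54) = 54.47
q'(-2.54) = 16.75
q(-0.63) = 47.41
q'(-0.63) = -20.51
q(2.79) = -63.32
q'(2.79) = -32.55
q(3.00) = -70.00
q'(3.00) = -31.00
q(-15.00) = -4048.00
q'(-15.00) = 797.00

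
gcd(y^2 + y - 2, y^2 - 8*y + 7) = y - 1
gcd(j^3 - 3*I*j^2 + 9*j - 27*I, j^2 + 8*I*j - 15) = j + 3*I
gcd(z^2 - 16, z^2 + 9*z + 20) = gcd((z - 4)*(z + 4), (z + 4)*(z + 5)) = z + 4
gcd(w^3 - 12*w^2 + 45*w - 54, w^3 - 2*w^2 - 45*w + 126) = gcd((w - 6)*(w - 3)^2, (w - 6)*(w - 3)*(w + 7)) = w^2 - 9*w + 18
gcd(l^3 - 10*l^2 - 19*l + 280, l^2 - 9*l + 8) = l - 8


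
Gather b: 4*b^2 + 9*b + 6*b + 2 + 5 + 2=4*b^2 + 15*b + 9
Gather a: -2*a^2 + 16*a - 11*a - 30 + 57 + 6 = -2*a^2 + 5*a + 33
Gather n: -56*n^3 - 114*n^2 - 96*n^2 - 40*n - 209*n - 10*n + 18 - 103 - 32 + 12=-56*n^3 - 210*n^2 - 259*n - 105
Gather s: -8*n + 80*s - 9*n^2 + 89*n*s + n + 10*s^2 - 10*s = -9*n^2 - 7*n + 10*s^2 + s*(89*n + 70)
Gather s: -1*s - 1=-s - 1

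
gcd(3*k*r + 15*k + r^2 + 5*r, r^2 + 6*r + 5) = r + 5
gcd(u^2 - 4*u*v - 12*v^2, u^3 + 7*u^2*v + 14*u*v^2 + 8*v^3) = u + 2*v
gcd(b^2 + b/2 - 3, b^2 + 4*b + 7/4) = 1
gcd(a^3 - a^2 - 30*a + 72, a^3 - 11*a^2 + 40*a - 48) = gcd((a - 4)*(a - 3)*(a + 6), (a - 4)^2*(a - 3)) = a^2 - 7*a + 12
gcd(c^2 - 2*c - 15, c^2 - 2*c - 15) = c^2 - 2*c - 15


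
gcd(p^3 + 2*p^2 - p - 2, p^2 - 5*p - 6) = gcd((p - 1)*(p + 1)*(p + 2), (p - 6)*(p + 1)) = p + 1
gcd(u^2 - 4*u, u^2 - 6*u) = u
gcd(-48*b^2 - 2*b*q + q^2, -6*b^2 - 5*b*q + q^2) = 1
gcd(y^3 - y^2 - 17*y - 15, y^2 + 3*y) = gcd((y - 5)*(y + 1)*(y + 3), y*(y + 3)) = y + 3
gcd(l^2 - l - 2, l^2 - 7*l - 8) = l + 1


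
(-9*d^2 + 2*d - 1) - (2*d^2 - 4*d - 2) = -11*d^2 + 6*d + 1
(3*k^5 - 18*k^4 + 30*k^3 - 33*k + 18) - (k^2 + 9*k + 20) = 3*k^5 - 18*k^4 + 30*k^3 - k^2 - 42*k - 2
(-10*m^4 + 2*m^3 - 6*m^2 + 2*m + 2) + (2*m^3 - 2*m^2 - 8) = -10*m^4 + 4*m^3 - 8*m^2 + 2*m - 6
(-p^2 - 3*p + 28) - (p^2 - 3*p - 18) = 46 - 2*p^2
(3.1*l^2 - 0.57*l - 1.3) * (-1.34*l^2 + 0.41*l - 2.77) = -4.154*l^4 + 2.0348*l^3 - 7.0787*l^2 + 1.0459*l + 3.601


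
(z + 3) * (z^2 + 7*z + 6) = z^3 + 10*z^2 + 27*z + 18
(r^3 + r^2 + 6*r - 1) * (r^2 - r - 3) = r^5 + 2*r^3 - 10*r^2 - 17*r + 3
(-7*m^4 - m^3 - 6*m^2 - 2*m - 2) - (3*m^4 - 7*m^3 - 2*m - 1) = -10*m^4 + 6*m^3 - 6*m^2 - 1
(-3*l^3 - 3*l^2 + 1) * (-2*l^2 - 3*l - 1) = 6*l^5 + 15*l^4 + 12*l^3 + l^2 - 3*l - 1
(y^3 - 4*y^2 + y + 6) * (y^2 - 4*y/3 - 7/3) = y^5 - 16*y^4/3 + 4*y^3 + 14*y^2 - 31*y/3 - 14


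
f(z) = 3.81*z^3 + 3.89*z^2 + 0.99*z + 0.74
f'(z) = 11.43*z^2 + 7.78*z + 0.99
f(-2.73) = -50.49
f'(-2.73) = 64.94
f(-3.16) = -83.77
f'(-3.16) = 90.54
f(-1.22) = -1.60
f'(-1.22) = 8.51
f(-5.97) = -677.20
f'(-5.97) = 361.92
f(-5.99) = -684.47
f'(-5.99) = 364.50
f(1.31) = 17.28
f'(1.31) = 30.80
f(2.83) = 121.05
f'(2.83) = 114.55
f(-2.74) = -51.14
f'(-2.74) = 65.48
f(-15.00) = -11997.61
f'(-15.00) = 2456.04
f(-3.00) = -70.09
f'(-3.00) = 80.52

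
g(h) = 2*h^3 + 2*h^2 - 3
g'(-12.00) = 816.00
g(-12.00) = -3171.00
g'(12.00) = 912.00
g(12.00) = 3741.00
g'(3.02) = 66.80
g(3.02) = 70.33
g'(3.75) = 99.38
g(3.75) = 130.59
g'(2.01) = 32.28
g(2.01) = 21.32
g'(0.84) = 7.59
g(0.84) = -0.40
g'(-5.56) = 163.24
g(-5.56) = -284.93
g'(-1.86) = 13.32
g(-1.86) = -8.95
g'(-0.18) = -0.53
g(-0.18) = -2.95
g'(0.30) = 1.74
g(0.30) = -2.77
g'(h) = 6*h^2 + 4*h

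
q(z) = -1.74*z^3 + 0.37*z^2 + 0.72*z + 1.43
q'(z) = -5.22*z^2 + 0.74*z + 0.72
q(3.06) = -42.76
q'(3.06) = -45.89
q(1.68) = -4.57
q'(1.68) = -12.77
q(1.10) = 0.35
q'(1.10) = -4.78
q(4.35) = -131.66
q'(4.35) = -94.84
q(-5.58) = 311.24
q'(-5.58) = -165.94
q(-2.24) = 21.23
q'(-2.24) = -27.13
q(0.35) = 1.65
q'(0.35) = 0.34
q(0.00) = 1.43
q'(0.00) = 0.72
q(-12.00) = 3052.79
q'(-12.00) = -759.84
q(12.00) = -2943.37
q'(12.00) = -742.08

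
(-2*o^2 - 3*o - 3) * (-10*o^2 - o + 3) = 20*o^4 + 32*o^3 + 27*o^2 - 6*o - 9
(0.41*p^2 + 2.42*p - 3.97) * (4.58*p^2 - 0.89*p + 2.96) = 1.8778*p^4 + 10.7187*p^3 - 19.1228*p^2 + 10.6965*p - 11.7512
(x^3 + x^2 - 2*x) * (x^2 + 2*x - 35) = x^5 + 3*x^4 - 35*x^3 - 39*x^2 + 70*x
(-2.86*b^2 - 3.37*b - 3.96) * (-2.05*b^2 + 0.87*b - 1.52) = 5.863*b^4 + 4.4203*b^3 + 9.5333*b^2 + 1.6772*b + 6.0192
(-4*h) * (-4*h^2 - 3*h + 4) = 16*h^3 + 12*h^2 - 16*h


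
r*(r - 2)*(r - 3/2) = r^3 - 7*r^2/2 + 3*r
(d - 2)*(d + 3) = d^2 + d - 6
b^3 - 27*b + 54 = (b - 3)^2*(b + 6)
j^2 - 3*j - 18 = (j - 6)*(j + 3)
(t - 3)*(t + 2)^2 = t^3 + t^2 - 8*t - 12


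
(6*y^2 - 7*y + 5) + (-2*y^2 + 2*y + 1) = 4*y^2 - 5*y + 6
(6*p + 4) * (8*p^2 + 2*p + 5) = 48*p^3 + 44*p^2 + 38*p + 20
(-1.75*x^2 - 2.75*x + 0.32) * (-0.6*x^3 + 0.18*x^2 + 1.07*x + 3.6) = 1.05*x^5 + 1.335*x^4 - 2.5595*x^3 - 9.1849*x^2 - 9.5576*x + 1.152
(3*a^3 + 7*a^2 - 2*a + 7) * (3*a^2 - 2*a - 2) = 9*a^5 + 15*a^4 - 26*a^3 + 11*a^2 - 10*a - 14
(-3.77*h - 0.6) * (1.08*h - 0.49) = -4.0716*h^2 + 1.1993*h + 0.294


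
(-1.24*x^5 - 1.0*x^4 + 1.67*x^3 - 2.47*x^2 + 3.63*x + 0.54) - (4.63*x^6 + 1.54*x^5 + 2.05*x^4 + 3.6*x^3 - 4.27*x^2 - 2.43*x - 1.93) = -4.63*x^6 - 2.78*x^5 - 3.05*x^4 - 1.93*x^3 + 1.8*x^2 + 6.06*x + 2.47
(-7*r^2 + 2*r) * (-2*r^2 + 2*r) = 14*r^4 - 18*r^3 + 4*r^2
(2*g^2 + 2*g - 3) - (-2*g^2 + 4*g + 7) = 4*g^2 - 2*g - 10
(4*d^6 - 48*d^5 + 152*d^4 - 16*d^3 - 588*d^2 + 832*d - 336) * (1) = 4*d^6 - 48*d^5 + 152*d^4 - 16*d^3 - 588*d^2 + 832*d - 336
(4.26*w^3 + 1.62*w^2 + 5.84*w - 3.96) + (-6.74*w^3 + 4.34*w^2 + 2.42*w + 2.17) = -2.48*w^3 + 5.96*w^2 + 8.26*w - 1.79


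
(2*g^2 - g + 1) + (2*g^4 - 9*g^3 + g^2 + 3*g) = 2*g^4 - 9*g^3 + 3*g^2 + 2*g + 1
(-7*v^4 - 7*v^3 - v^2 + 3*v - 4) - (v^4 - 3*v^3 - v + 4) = -8*v^4 - 4*v^3 - v^2 + 4*v - 8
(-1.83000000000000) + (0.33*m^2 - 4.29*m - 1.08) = 0.33*m^2 - 4.29*m - 2.91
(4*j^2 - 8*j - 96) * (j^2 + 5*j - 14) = 4*j^4 + 12*j^3 - 192*j^2 - 368*j + 1344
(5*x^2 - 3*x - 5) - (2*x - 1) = 5*x^2 - 5*x - 4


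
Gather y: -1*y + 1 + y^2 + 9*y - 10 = y^2 + 8*y - 9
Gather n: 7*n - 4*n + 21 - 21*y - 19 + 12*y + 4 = 3*n - 9*y + 6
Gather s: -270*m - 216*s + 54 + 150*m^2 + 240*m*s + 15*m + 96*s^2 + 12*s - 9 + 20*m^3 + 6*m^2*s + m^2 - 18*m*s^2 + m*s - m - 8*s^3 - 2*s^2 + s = 20*m^3 + 151*m^2 - 256*m - 8*s^3 + s^2*(94 - 18*m) + s*(6*m^2 + 241*m - 203) + 45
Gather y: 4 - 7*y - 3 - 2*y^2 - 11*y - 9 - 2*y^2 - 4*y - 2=-4*y^2 - 22*y - 10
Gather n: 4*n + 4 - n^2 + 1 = -n^2 + 4*n + 5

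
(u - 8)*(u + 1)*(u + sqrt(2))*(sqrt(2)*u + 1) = sqrt(2)*u^4 - 7*sqrt(2)*u^3 + 3*u^3 - 21*u^2 - 7*sqrt(2)*u^2 - 24*u - 7*sqrt(2)*u - 8*sqrt(2)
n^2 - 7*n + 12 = (n - 4)*(n - 3)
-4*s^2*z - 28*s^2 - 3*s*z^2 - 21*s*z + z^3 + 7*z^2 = (-4*s + z)*(s + z)*(z + 7)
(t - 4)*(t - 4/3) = t^2 - 16*t/3 + 16/3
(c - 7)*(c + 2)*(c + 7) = c^3 + 2*c^2 - 49*c - 98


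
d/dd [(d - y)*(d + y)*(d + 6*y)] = 3*d^2 + 12*d*y - y^2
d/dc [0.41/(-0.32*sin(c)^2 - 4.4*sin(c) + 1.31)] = (0.2624*sin(c) + 1.804)*cos(c)/(0.32*sin(c)^2 + 4.4*sin(c) - 1.31)^2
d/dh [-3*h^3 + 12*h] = 12 - 9*h^2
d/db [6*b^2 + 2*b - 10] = 12*b + 2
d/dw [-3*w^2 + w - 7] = 1 - 6*w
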